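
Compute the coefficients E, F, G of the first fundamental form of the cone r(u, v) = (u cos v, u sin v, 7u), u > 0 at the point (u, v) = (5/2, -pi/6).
E = 50;  F = 0;  G = 25/4

Partials: r_u = (cos(v), sin(v), 7), r_v = (-u*sin(v), u*cos(v), 0). As functions of (u, v):
  E = r_u · r_u = 50,
  F = r_u · r_v = 0,
  G = r_v · r_v = u^2.
Evaluating at (u, v) = (5/2, -pi/6): E = 50, F = 0, G = 25/4.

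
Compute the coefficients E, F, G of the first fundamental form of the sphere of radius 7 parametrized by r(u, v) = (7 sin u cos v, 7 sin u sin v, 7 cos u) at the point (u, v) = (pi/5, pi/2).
E = 49;  F = 0;  G = 245/8 - 49*sqrt(5)/8

Partials: r_u = (7*cos(u)*cos(v), 7*sin(v)*cos(u), -7*sin(u)), r_v = (-7*sin(u)*sin(v), 7*sin(u)*cos(v), 0). As functions of (u, v):
  E = r_u · r_u = 49,
  F = r_u · r_v = 0,
  G = r_v · r_v = 49*sin(u)^2.
Evaluating at (u, v) = (pi/5, pi/2): E = 49, F = 0, G = 245/8 - 49*sqrt(5)/8.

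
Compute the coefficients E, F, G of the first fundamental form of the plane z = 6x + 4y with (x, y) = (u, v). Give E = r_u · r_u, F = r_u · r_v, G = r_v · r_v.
E = 37;  F = 24;  G = 17

Compute partials: r_u = (1, 0, 6), r_v = (0, 1, 4). Then
  E = r_u · r_u = 37,
  F = r_u · r_v = 24,
  G = r_v · r_v = 17.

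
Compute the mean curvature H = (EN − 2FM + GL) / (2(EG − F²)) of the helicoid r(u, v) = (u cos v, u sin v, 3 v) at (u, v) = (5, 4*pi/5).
H = 0

With E = 1, F = 0, G = u^2 + 9, L = 0, M = -3/sqrt(u^2 + 9), N = 0, assemble
  H = (EN − 2FM + GL) / (2(EG − F²)) = 0.
At (u, v) = (5, 4*pi/5): H = 0.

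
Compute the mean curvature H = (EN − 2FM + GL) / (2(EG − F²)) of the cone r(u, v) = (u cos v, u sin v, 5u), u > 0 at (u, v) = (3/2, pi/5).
H = 5*sqrt(26)/78

With E = 26, F = 0, G = u^2, L = 0, M = 0, N = 5*sqrt(26)*u^2/(26*Abs(u)), assemble
  H = (EN − 2FM + GL) / (2(EG − F²)) = 5*sqrt(26)/(52*Abs(u)).
At (u, v) = (3/2, pi/5): H = 5*sqrt(26)/78.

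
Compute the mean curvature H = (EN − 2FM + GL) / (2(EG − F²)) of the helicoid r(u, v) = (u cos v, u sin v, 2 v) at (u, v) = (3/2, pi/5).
H = 0

With E = 1, F = 0, G = u^2 + 4, L = 0, M = -2/sqrt(u^2 + 4), N = 0, assemble
  H = (EN − 2FM + GL) / (2(EG − F²)) = 0.
At (u, v) = (3/2, pi/5): H = 0.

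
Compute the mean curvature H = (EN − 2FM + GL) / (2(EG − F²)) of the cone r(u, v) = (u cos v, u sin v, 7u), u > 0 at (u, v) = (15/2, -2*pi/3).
H = 7*sqrt(2)/150

With E = 50, F = 0, G = u^2, L = 0, M = 0, N = 7*sqrt(2)*u^2/(10*Abs(u)), assemble
  H = (EN − 2FM + GL) / (2(EG − F²)) = 7*sqrt(2)/(20*Abs(u)).
At (u, v) = (15/2, -2*pi/3): H = 7*sqrt(2)/150.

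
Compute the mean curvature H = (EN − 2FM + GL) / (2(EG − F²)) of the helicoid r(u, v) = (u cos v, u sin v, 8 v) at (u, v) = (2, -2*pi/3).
H = 0

With E = 1, F = 0, G = u^2 + 64, L = 0, M = -8/sqrt(u^2 + 64), N = 0, assemble
  H = (EN − 2FM + GL) / (2(EG − F²)) = 0.
At (u, v) = (2, -2*pi/3): H = 0.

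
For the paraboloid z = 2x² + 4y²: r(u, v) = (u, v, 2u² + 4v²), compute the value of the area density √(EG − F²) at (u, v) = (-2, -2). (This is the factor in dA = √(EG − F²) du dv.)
√(EG − F²)|_{(-2, -2)} = sqrt(321)

E = 16*u^2 + 1, F = 32*u*v, G = 64*v^2 + 1, so EG − F² = 16*u^2 + 64*v^2 + 1. Taking the positive square root: √(EG − F²) = sqrt(16*u^2 + 64*v^2 + 1). At (u, v) = (-2, -2): sqrt(321).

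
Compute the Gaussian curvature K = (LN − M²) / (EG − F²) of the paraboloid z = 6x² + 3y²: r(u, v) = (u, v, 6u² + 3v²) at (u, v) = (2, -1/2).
K = 18/85849

Coefficients of the first fundamental form: E = 144*u^2 + 1, F = 72*u*v, G = 36*v^2 + 1.
Coefficients of the second fundamental form: L = 12/sqrt(144*u^2 + 36*v^2 + 1), M = 0, N = 6/sqrt(144*u^2 + 36*v^2 + 1).
Assemble K = (LN − M²)/(EG − F²) = 72/(20736*u^4 + 10368*u^2*v^2 + 288*u^2 + 1296*v^4 + 72*v^2 + 1). At (u, v) = (2, -1/2): K = 18/85849.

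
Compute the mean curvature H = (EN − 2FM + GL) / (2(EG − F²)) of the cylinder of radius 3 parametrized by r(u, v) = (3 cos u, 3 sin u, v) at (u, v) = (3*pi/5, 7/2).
H = -1/6

With E = 9, F = 0, G = 1, L = -3, M = 0, N = 0, assemble
  H = (EN − 2FM + GL) / (2(EG − F²)) = -1/6.
At (u, v) = (3*pi/5, 7/2): H = -1/6.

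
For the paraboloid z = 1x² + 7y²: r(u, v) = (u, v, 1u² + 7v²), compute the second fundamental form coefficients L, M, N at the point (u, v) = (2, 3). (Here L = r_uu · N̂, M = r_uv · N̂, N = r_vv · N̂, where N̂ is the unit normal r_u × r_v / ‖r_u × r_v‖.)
L = 2*sqrt(1781)/1781;  M = 0;  N = 14*sqrt(1781)/1781

Compute the unit normal N̂(u, v) = (-2*u/sqrt(4*u^2 + 196*v^2 + 1), -14*v/sqrt(4*u^2 + 196*v^2 + 1), 1/sqrt(4*u^2 + 196*v^2 + 1)), and the second partials r_uu, r_uv, r_vv. Take dot products:
  L(u, v) = r_uu · N̂ = 2/sqrt(4*u^2 + 196*v^2 + 1),
  M(u, v) = r_uv · N̂ = 0,
  N(u, v) = r_vv · N̂ = 14/sqrt(4*u^2 + 196*v^2 + 1).
Evaluating at (u, v) = (2, 3):
  L = 2*sqrt(1781)/1781, M = 0, N = 14*sqrt(1781)/1781.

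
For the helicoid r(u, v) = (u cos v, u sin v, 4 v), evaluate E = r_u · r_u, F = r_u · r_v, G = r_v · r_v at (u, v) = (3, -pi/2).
E = 1;  F = 0;  G = 25

Partials: r_u = (cos(v), sin(v), 0), r_v = (-u*sin(v), u*cos(v), 4). As functions of (u, v):
  E = r_u · r_u = 1,
  F = r_u · r_v = 0,
  G = r_v · r_v = u^2 + 16.
Evaluating at (u, v) = (3, -pi/2): E = 1, F = 0, G = 25.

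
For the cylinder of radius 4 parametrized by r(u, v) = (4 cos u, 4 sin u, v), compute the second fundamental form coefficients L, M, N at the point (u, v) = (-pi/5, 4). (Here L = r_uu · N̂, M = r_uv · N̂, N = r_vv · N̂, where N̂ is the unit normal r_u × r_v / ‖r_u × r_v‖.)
L = -4;  M = 0;  N = 0

Compute the unit normal N̂(u, v) = (cos(u), sin(u), 0), and the second partials r_uu, r_uv, r_vv. Take dot products:
  L(u, v) = r_uu · N̂ = -4,
  M(u, v) = r_uv · N̂ = 0,
  N(u, v) = r_vv · N̂ = 0.
Evaluating at (u, v) = (-pi/5, 4):
  L = -4, M = 0, N = 0.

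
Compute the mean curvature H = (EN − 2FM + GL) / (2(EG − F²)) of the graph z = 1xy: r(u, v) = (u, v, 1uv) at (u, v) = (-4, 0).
H = 0

With E = v^2 + 1, F = u*v, G = u^2 + 1, L = 0, M = 1/sqrt(u^2 + v^2 + 1), N = 0, assemble
  H = (EN − 2FM + GL) / (2(EG − F²)) = -u*v/(u^2 + v^2 + 1)^(3/2).
At (u, v) = (-4, 0): H = 0.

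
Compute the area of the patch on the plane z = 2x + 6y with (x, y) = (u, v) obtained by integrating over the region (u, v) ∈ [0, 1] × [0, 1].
Area = sqrt(41)

Area = ∫∫ √(EG − F²) du dv with √(EG − F²) = sqrt(41). Integrating over [0, 1] × [0, 1] gives sqrt(41).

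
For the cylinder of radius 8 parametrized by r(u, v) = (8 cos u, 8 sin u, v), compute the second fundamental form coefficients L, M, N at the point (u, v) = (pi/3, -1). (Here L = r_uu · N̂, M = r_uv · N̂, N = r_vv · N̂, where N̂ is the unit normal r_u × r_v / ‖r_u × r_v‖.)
L = -8;  M = 0;  N = 0

Compute the unit normal N̂(u, v) = (cos(u), sin(u), 0), and the second partials r_uu, r_uv, r_vv. Take dot products:
  L(u, v) = r_uu · N̂ = -8,
  M(u, v) = r_uv · N̂ = 0,
  N(u, v) = r_vv · N̂ = 0.
Evaluating at (u, v) = (pi/3, -1):
  L = -8, M = 0, N = 0.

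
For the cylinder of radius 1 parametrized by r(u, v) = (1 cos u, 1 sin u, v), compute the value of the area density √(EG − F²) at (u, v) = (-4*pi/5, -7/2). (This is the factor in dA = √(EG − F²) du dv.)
√(EG − F²)|_{(-4*pi/5, -7/2)} = 1

E = 1, F = 0, G = 1, so EG − F² = 1. Taking the positive square root: √(EG − F²) = 1. At (u, v) = (-4*pi/5, -7/2): 1.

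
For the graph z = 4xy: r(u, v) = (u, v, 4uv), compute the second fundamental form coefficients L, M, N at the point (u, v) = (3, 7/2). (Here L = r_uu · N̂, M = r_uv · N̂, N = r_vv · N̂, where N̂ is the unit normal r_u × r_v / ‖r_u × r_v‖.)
L = 0;  M = 4*sqrt(341)/341;  N = 0

Compute the unit normal N̂(u, v) = (-4*v/sqrt(16*u^2 + 16*v^2 + 1), -4*u/sqrt(16*u^2 + 16*v^2 + 1), 1/sqrt(16*u^2 + 16*v^2 + 1)), and the second partials r_uu, r_uv, r_vv. Take dot products:
  L(u, v) = r_uu · N̂ = 0,
  M(u, v) = r_uv · N̂ = 4/sqrt(16*u^2 + 16*v^2 + 1),
  N(u, v) = r_vv · N̂ = 0.
Evaluating at (u, v) = (3, 7/2):
  L = 0, M = 4*sqrt(341)/341, N = 0.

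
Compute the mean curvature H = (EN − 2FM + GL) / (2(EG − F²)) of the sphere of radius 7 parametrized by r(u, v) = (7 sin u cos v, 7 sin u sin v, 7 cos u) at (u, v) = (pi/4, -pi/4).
H = -1/7

With E = 49, F = 0, G = 49*sin(u)^2, L = -7*sin(u)/Abs(sin(u)), M = 0, N = -7*sin(u)^3/Abs(sin(u)), assemble
  H = (EN − 2FM + GL) / (2(EG − F²)) = -sin(u)/(7*Abs(sin(u))).
At (u, v) = (pi/4, -pi/4): H = -1/7.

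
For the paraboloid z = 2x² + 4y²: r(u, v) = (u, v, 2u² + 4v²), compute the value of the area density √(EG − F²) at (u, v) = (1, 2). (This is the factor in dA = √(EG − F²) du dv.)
√(EG − F²)|_{(1, 2)} = sqrt(273)

E = 16*u^2 + 1, F = 32*u*v, G = 64*v^2 + 1, so EG − F² = 16*u^2 + 64*v^2 + 1. Taking the positive square root: √(EG − F²) = sqrt(16*u^2 + 64*v^2 + 1). At (u, v) = (1, 2): sqrt(273).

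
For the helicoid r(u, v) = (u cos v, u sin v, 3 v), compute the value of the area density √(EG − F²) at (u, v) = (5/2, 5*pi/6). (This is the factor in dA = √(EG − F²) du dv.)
√(EG − F²)|_{(5/2, 5*pi/6)} = sqrt(61)/2

E = 1, F = 0, G = u^2 + 9, so EG − F² = u^2 + 9. Taking the positive square root: √(EG − F²) = sqrt(u^2 + 9). At (u, v) = (5/2, 5*pi/6): sqrt(61)/2.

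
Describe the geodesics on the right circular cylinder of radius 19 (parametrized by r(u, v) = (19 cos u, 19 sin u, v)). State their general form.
The cylinder is flat (K = 0) and locally isometric to the plane via the development (u, v) ↦ (19 u, v). Geodesics are the pre-images of straight lines: circles (v constant), vertical lines (u constant), and helices (v = c · u + d) for constants c, d.

A right cylinder has E = 19², F = 0, G = 1, so EG − F² = 19², and L = −19, M = N = 0, giving K = (LN − M²)/(EG − F²) = 0 everywhere. A flat surface is locally isometric to the Euclidean plane via the map (u, v) ↦ (19 u, v). Straight lines in the (x̃, ỹ) plane pull back to: (a) horizontal circles (v = const), (b) vertical generators (u = const), and (c) helices (19 u tan θ = v, i.e. v = c · u + d).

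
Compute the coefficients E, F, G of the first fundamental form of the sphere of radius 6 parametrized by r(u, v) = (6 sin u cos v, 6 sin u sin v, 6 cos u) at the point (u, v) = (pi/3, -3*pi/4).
E = 36;  F = 0;  G = 27

Partials: r_u = (6*cos(u)*cos(v), 6*sin(v)*cos(u), -6*sin(u)), r_v = (-6*sin(u)*sin(v), 6*sin(u)*cos(v), 0). As functions of (u, v):
  E = r_u · r_u = 36,
  F = r_u · r_v = 0,
  G = r_v · r_v = 36*sin(u)^2.
Evaluating at (u, v) = (pi/3, -3*pi/4): E = 36, F = 0, G = 27.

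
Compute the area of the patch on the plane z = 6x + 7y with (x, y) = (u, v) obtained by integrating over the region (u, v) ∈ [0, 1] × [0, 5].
Area = 5*sqrt(86)

Area = ∫∫ √(EG − F²) du dv with √(EG − F²) = sqrt(86). Integrating over [0, 1] × [0, 5] gives 5*sqrt(86).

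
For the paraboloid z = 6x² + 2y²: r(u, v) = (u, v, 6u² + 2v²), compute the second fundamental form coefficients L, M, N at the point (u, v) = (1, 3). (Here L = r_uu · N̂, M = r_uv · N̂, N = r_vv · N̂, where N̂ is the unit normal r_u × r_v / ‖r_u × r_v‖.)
L = 12/17;  M = 0;  N = 4/17

Compute the unit normal N̂(u, v) = (-12*u/sqrt(144*u^2 + 16*v^2 + 1), -4*v/sqrt(144*u^2 + 16*v^2 + 1), 1/sqrt(144*u^2 + 16*v^2 + 1)), and the second partials r_uu, r_uv, r_vv. Take dot products:
  L(u, v) = r_uu · N̂ = 12/sqrt(144*u^2 + 16*v^2 + 1),
  M(u, v) = r_uv · N̂ = 0,
  N(u, v) = r_vv · N̂ = 4/sqrt(144*u^2 + 16*v^2 + 1).
Evaluating at (u, v) = (1, 3):
  L = 12/17, M = 0, N = 4/17.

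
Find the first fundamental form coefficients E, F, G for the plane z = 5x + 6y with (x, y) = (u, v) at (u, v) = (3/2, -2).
E = 26;  F = 30;  G = 37

Partials: r_u = (1, 0, 5), r_v = (0, 1, 6). As functions of (u, v):
  E = r_u · r_u = 26,
  F = r_u · r_v = 30,
  G = r_v · r_v = 37.
Evaluating at (u, v) = (3/2, -2): E = 26, F = 30, G = 37.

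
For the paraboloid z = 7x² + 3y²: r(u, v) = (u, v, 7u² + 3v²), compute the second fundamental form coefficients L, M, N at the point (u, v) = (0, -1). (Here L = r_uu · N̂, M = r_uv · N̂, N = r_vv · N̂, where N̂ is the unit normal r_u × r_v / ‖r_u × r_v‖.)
L = 14*sqrt(37)/37;  M = 0;  N = 6*sqrt(37)/37

Compute the unit normal N̂(u, v) = (-14*u/sqrt(196*u^2 + 36*v^2 + 1), -6*v/sqrt(196*u^2 + 36*v^2 + 1), 1/sqrt(196*u^2 + 36*v^2 + 1)), and the second partials r_uu, r_uv, r_vv. Take dot products:
  L(u, v) = r_uu · N̂ = 14/sqrt(196*u^2 + 36*v^2 + 1),
  M(u, v) = r_uv · N̂ = 0,
  N(u, v) = r_vv · N̂ = 6/sqrt(196*u^2 + 36*v^2 + 1).
Evaluating at (u, v) = (0, -1):
  L = 14*sqrt(37)/37, M = 0, N = 6*sqrt(37)/37.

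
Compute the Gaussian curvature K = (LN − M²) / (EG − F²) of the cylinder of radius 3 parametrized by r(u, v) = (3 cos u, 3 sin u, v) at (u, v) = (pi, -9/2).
K = 0

Coefficients of the first fundamental form: E = 9, F = 0, G = 1.
Coefficients of the second fundamental form: L = -3, M = 0, N = 0.
Assemble K = (LN − M²)/(EG − F²) = 0. At (u, v) = (pi, -9/2): K = 0.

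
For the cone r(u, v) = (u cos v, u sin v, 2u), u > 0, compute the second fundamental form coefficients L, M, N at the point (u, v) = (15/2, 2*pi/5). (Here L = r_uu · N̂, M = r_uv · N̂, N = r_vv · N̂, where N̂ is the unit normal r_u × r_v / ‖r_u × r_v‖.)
L = 0;  M = 0;  N = 3*sqrt(5)

Compute the unit normal N̂(u, v) = (-2*sqrt(5)*u*cos(v)/(5*Abs(u)), -2*sqrt(5)*u*sin(v)/(5*Abs(u)), sqrt(5)*u/(5*Abs(u))), and the second partials r_uu, r_uv, r_vv. Take dot products:
  L(u, v) = r_uu · N̂ = 0,
  M(u, v) = r_uv · N̂ = 0,
  N(u, v) = r_vv · N̂ = 2*sqrt(5)*u^2/(5*Abs(u)).
Evaluating at (u, v) = (15/2, 2*pi/5):
  L = 0, M = 0, N = 3*sqrt(5).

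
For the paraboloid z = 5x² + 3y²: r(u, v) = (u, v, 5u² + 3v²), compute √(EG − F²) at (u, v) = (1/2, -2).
√(EG − F²)|_{(1/2, -2)} = sqrt(170)

E = 100*u^2 + 1, F = 60*u*v, G = 36*v^2 + 1; EG − F² = 100*u^2 + 36*v^2 + 1; √(EG − F²) = sqrt(100*u^2 + 36*v^2 + 1). At the given point: sqrt(170).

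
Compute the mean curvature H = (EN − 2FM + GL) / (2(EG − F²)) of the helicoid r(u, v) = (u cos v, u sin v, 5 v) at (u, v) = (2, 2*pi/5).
H = 0

With E = 1, F = 0, G = u^2 + 25, L = 0, M = -5/sqrt(u^2 + 25), N = 0, assemble
  H = (EN − 2FM + GL) / (2(EG − F²)) = 0.
At (u, v) = (2, 2*pi/5): H = 0.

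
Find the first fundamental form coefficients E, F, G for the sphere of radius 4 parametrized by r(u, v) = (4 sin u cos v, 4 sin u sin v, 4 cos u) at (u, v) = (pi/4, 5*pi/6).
E = 16;  F = 0;  G = 8

Partials: r_u = (4*cos(u)*cos(v), 4*sin(v)*cos(u), -4*sin(u)), r_v = (-4*sin(u)*sin(v), 4*sin(u)*cos(v), 0). As functions of (u, v):
  E = r_u · r_u = 16,
  F = r_u · r_v = 0,
  G = r_v · r_v = 16*sin(u)^2.
Evaluating at (u, v) = (pi/4, 5*pi/6): E = 16, F = 0, G = 8.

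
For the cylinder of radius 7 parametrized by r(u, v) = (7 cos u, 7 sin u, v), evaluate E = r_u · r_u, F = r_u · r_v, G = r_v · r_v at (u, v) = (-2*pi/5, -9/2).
E = 49;  F = 0;  G = 1

Partials: r_u = (-7*sin(u), 7*cos(u), 0), r_v = (0, 0, 1). As functions of (u, v):
  E = r_u · r_u = 49,
  F = r_u · r_v = 0,
  G = r_v · r_v = 1.
Evaluating at (u, v) = (-2*pi/5, -9/2): E = 49, F = 0, G = 1.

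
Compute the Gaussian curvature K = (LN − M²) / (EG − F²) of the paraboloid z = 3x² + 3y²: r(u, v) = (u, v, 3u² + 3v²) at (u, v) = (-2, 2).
K = 36/83521

Coefficients of the first fundamental form: E = 36*u^2 + 1, F = 36*u*v, G = 36*v^2 + 1.
Coefficients of the second fundamental form: L = 6/sqrt(36*u^2 + 36*v^2 + 1), M = 0, N = 6/sqrt(36*u^2 + 36*v^2 + 1).
Assemble K = (LN − M²)/(EG − F²) = 36/(1296*u^4 + 2592*u^2*v^2 + 72*u^2 + 1296*v^4 + 72*v^2 + 1). At (u, v) = (-2, 2): K = 36/83521.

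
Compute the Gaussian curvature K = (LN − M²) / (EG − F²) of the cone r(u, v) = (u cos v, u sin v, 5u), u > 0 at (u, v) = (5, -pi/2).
K = 0

Coefficients of the first fundamental form: E = 26, F = 0, G = u^2.
Coefficients of the second fundamental form: L = 0, M = 0, N = 5*sqrt(26)*u^2/(26*Abs(u)).
Assemble K = (LN − M²)/(EG − F²) = 0. At (u, v) = (5, -pi/2): K = 0.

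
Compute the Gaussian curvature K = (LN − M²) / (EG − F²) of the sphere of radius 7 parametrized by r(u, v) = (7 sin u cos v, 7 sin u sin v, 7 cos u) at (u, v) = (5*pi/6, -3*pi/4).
K = 1/49

Coefficients of the first fundamental form: E = 49, F = 0, G = 49*sin(u)^2.
Coefficients of the second fundamental form: L = -7*sin(u)/Abs(sin(u)), M = 0, N = -7*sin(u)^3/Abs(sin(u)).
Assemble K = (LN − M²)/(EG − F²) = 1/49. At (u, v) = (5*pi/6, -3*pi/4): K = 1/49.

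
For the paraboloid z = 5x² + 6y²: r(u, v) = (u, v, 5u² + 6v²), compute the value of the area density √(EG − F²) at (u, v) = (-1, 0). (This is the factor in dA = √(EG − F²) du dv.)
√(EG − F²)|_{(-1, 0)} = sqrt(101)

E = 100*u^2 + 1, F = 120*u*v, G = 144*v^2 + 1, so EG − F² = 100*u^2 + 144*v^2 + 1. Taking the positive square root: √(EG − F²) = sqrt(100*u^2 + 144*v^2 + 1). At (u, v) = (-1, 0): sqrt(101).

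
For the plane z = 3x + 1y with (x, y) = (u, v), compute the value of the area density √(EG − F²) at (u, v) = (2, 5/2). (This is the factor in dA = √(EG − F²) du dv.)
√(EG − F²)|_{(2, 5/2)} = sqrt(11)

E = 10, F = 3, G = 2, so EG − F² = 11. Taking the positive square root: √(EG − F²) = sqrt(11). At (u, v) = (2, 5/2): sqrt(11).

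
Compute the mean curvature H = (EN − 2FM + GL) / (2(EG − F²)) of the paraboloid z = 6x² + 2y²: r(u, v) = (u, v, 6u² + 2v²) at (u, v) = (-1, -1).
H = 8*sqrt(161)/529

With E = 144*u^2 + 1, F = 48*u*v, G = 16*v^2 + 1, L = 12/sqrt(144*u^2 + 16*v^2 + 1), M = 0, N = 4/sqrt(144*u^2 + 16*v^2 + 1), assemble
  H = (EN − 2FM + GL) / (2(EG − F²)) = 8*(36*u^2 + 12*v^2 + 1)/(144*u^2 + 16*v^2 + 1)^(3/2).
At (u, v) = (-1, -1): H = 8*sqrt(161)/529.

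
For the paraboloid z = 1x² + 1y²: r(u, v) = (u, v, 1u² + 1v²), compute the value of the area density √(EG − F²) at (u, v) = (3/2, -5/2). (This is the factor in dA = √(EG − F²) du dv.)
√(EG − F²)|_{(3/2, -5/2)} = sqrt(35)

E = 4*u^2 + 1, F = 4*u*v, G = 4*v^2 + 1, so EG − F² = 4*u^2 + 4*v^2 + 1. Taking the positive square root: √(EG − F²) = sqrt(4*u^2 + 4*v^2 + 1). At (u, v) = (3/2, -5/2): sqrt(35).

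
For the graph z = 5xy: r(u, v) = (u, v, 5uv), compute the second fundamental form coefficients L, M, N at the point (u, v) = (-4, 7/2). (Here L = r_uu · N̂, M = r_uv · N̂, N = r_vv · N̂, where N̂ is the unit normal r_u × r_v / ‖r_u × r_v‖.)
L = 0;  M = 10*sqrt(2829)/2829;  N = 0

Compute the unit normal N̂(u, v) = (-5*v/sqrt(25*u^2 + 25*v^2 + 1), -5*u/sqrt(25*u^2 + 25*v^2 + 1), 1/sqrt(25*u^2 + 25*v^2 + 1)), and the second partials r_uu, r_uv, r_vv. Take dot products:
  L(u, v) = r_uu · N̂ = 0,
  M(u, v) = r_uv · N̂ = 5/sqrt(25*u^2 + 25*v^2 + 1),
  N(u, v) = r_vv · N̂ = 0.
Evaluating at (u, v) = (-4, 7/2):
  L = 0, M = 10*sqrt(2829)/2829, N = 0.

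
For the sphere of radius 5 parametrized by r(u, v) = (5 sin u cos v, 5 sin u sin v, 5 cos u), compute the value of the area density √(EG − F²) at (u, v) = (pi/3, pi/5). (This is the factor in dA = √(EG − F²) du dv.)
√(EG − F²)|_{(pi/3, pi/5)} = 25*sqrt(3)/2

E = 25, F = 0, G = 25*sin(u)^2, so EG − F² = 625*sin(u)^2. Taking the positive square root: √(EG − F²) = 25*Abs(sin(u)). At (u, v) = (pi/3, pi/5): 25*sqrt(3)/2.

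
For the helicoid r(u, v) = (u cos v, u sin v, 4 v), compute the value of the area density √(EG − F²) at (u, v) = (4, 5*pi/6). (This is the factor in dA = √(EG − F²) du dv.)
√(EG − F²)|_{(4, 5*pi/6)} = 4*sqrt(2)

E = 1, F = 0, G = u^2 + 16, so EG − F² = u^2 + 16. Taking the positive square root: √(EG − F²) = sqrt(u^2 + 16). At (u, v) = (4, 5*pi/6): 4*sqrt(2).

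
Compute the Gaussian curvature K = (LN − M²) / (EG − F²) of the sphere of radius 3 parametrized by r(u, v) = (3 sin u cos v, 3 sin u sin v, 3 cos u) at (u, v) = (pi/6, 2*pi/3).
K = 1/9

Coefficients of the first fundamental form: E = 9, F = 0, G = 9*sin(u)^2.
Coefficients of the second fundamental form: L = -3*sin(u)/Abs(sin(u)), M = 0, N = -3*sin(u)^3/Abs(sin(u)).
Assemble K = (LN − M²)/(EG − F²) = 1/9. At (u, v) = (pi/6, 2*pi/3): K = 1/9.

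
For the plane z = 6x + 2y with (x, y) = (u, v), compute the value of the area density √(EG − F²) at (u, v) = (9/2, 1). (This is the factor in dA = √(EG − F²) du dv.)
√(EG − F²)|_{(9/2, 1)} = sqrt(41)

E = 37, F = 12, G = 5, so EG − F² = 41. Taking the positive square root: √(EG − F²) = sqrt(41). At (u, v) = (9/2, 1): sqrt(41).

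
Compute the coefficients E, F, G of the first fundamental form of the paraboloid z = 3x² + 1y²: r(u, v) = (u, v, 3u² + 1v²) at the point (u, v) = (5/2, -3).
E = 226;  F = -90;  G = 37

Partials: r_u = (1, 0, 6*u), r_v = (0, 1, 2*v). As functions of (u, v):
  E = r_u · r_u = 36*u^2 + 1,
  F = r_u · r_v = 12*u*v,
  G = r_v · r_v = 4*v^2 + 1.
Evaluating at (u, v) = (5/2, -3): E = 226, F = -90, G = 37.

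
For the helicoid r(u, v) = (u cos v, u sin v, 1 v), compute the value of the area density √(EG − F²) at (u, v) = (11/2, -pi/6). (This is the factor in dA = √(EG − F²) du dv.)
√(EG − F²)|_{(11/2, -pi/6)} = 5*sqrt(5)/2

E = 1, F = 0, G = u^2 + 1, so EG − F² = u^2 + 1. Taking the positive square root: √(EG − F²) = sqrt(u^2 + 1). At (u, v) = (11/2, -pi/6): 5*sqrt(5)/2.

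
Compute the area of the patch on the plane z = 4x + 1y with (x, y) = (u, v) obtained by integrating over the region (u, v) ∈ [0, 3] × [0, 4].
Area = 36*sqrt(2)

Area = ∫∫ √(EG − F²) du dv with √(EG − F²) = 3*sqrt(2). Integrating over [0, 3] × [0, 4] gives 36*sqrt(2).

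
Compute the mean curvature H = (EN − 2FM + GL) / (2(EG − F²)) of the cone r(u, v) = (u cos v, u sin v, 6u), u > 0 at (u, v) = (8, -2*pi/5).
H = 3*sqrt(37)/296

With E = 37, F = 0, G = u^2, L = 0, M = 0, N = 6*sqrt(37)*u^2/(37*Abs(u)), assemble
  H = (EN − 2FM + GL) / (2(EG − F²)) = 3*sqrt(37)/(37*Abs(u)).
At (u, v) = (8, -2*pi/5): H = 3*sqrt(37)/296.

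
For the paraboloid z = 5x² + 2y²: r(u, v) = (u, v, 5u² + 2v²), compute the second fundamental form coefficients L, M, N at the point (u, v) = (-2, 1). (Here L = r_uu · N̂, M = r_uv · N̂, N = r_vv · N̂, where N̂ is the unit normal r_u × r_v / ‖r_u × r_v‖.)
L = 10*sqrt(417)/417;  M = 0;  N = 4*sqrt(417)/417

Compute the unit normal N̂(u, v) = (-10*u/sqrt(100*u^2 + 16*v^2 + 1), -4*v/sqrt(100*u^2 + 16*v^2 + 1), 1/sqrt(100*u^2 + 16*v^2 + 1)), and the second partials r_uu, r_uv, r_vv. Take dot products:
  L(u, v) = r_uu · N̂ = 10/sqrt(100*u^2 + 16*v^2 + 1),
  M(u, v) = r_uv · N̂ = 0,
  N(u, v) = r_vv · N̂ = 4/sqrt(100*u^2 + 16*v^2 + 1).
Evaluating at (u, v) = (-2, 1):
  L = 10*sqrt(417)/417, M = 0, N = 4*sqrt(417)/417.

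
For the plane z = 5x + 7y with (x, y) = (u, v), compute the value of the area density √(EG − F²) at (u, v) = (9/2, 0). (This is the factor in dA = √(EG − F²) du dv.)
√(EG − F²)|_{(9/2, 0)} = 5*sqrt(3)

E = 26, F = 35, G = 50, so EG − F² = 75. Taking the positive square root: √(EG − F²) = 5*sqrt(3). At (u, v) = (9/2, 0): 5*sqrt(3).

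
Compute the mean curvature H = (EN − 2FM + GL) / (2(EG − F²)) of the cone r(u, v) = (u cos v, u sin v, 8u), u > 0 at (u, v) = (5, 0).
H = 4*sqrt(65)/325

With E = 65, F = 0, G = u^2, L = 0, M = 0, N = 8*sqrt(65)*u^2/(65*Abs(u)), assemble
  H = (EN − 2FM + GL) / (2(EG − F²)) = 4*sqrt(65)/(65*Abs(u)).
At (u, v) = (5, 0): H = 4*sqrt(65)/325.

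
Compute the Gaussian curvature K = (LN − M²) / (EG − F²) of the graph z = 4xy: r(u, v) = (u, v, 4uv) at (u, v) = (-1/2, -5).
K = -16/164025

Coefficients of the first fundamental form: E = 16*v^2 + 1, F = 16*u*v, G = 16*u^2 + 1.
Coefficients of the second fundamental form: L = 0, M = 4/sqrt(16*u^2 + 16*v^2 + 1), N = 0.
Assemble K = (LN − M²)/(EG − F²) = -16/(256*u^4 + 512*u^2*v^2 + 32*u^2 + 256*v^4 + 32*v^2 + 1). At (u, v) = (-1/2, -5): K = -16/164025.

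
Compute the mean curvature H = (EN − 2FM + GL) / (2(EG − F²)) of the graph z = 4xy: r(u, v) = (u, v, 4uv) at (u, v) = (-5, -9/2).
H = -288*sqrt(29)/21025

With E = 16*v^2 + 1, F = 16*u*v, G = 16*u^2 + 1, L = 0, M = 4/sqrt(16*u^2 + 16*v^2 + 1), N = 0, assemble
  H = (EN − 2FM + GL) / (2(EG − F²)) = -64*u*v/(16*u^2 + 16*v^2 + 1)^(3/2).
At (u, v) = (-5, -9/2): H = -288*sqrt(29)/21025.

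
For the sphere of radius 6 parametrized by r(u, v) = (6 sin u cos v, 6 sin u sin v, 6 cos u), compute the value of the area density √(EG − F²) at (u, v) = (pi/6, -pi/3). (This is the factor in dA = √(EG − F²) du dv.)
√(EG − F²)|_{(pi/6, -pi/3)} = 18

E = 36, F = 0, G = 36*sin(u)^2, so EG − F² = 1296*sin(u)^2. Taking the positive square root: √(EG − F²) = 36*Abs(sin(u)). At (u, v) = (pi/6, -pi/3): 18.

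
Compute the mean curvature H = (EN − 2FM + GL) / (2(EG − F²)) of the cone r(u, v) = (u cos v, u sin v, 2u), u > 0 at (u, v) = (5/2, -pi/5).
H = 2*sqrt(5)/25

With E = 5, F = 0, G = u^2, L = 0, M = 0, N = 2*sqrt(5)*u^2/(5*Abs(u)), assemble
  H = (EN − 2FM + GL) / (2(EG − F²)) = sqrt(5)/(5*Abs(u)).
At (u, v) = (5/2, -pi/5): H = 2*sqrt(5)/25.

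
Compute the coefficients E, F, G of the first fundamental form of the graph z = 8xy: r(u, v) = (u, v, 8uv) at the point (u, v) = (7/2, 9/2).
E = 1297;  F = 1008;  G = 785

Partials: r_u = (1, 0, 8*v), r_v = (0, 1, 8*u). As functions of (u, v):
  E = r_u · r_u = 64*v^2 + 1,
  F = r_u · r_v = 64*u*v,
  G = r_v · r_v = 64*u^2 + 1.
Evaluating at (u, v) = (7/2, 9/2): E = 1297, F = 1008, G = 785.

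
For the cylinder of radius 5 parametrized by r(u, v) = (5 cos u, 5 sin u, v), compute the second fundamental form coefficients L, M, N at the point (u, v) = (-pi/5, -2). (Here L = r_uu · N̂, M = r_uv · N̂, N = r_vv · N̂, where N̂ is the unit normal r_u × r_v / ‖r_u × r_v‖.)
L = -5;  M = 0;  N = 0

Compute the unit normal N̂(u, v) = (cos(u), sin(u), 0), and the second partials r_uu, r_uv, r_vv. Take dot products:
  L(u, v) = r_uu · N̂ = -5,
  M(u, v) = r_uv · N̂ = 0,
  N(u, v) = r_vv · N̂ = 0.
Evaluating at (u, v) = (-pi/5, -2):
  L = -5, M = 0, N = 0.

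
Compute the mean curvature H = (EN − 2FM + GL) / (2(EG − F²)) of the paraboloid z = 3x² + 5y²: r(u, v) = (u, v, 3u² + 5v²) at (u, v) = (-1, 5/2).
H = 2063*sqrt(662)/438244

With E = 36*u^2 + 1, F = 60*u*v, G = 100*v^2 + 1, L = 6/sqrt(36*u^2 + 100*v^2 + 1), M = 0, N = 10/sqrt(36*u^2 + 100*v^2 + 1), assemble
  H = (EN − 2FM + GL) / (2(EG − F²)) = 4*(45*u^2 + 75*v^2 + 2)/(36*u^2 + 100*v^2 + 1)^(3/2).
At (u, v) = (-1, 5/2): H = 2063*sqrt(662)/438244.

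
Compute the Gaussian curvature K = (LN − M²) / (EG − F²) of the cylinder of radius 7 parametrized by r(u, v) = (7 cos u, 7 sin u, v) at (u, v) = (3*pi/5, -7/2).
K = 0

Coefficients of the first fundamental form: E = 49, F = 0, G = 1.
Coefficients of the second fundamental form: L = -7, M = 0, N = 0.
Assemble K = (LN − M²)/(EG − F²) = 0. At (u, v) = (3*pi/5, -7/2): K = 0.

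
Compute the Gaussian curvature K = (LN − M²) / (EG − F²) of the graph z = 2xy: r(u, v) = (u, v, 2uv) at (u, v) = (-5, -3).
K = -4/18769

Coefficients of the first fundamental form: E = 4*v^2 + 1, F = 4*u*v, G = 4*u^2 + 1.
Coefficients of the second fundamental form: L = 0, M = 2/sqrt(4*u^2 + 4*v^2 + 1), N = 0.
Assemble K = (LN − M²)/(EG − F²) = -4/(16*u^4 + 32*u^2*v^2 + 8*u^2 + 16*v^4 + 8*v^2 + 1). At (u, v) = (-5, -3): K = -4/18769.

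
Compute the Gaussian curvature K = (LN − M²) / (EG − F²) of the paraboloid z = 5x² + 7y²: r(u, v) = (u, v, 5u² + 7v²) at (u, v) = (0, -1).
K = 140/38809

Coefficients of the first fundamental form: E = 100*u^2 + 1, F = 140*u*v, G = 196*v^2 + 1.
Coefficients of the second fundamental form: L = 10/sqrt(100*u^2 + 196*v^2 + 1), M = 0, N = 14/sqrt(100*u^2 + 196*v^2 + 1).
Assemble K = (LN − M²)/(EG − F²) = 140/(10000*u^4 + 39200*u^2*v^2 + 200*u^2 + 38416*v^4 + 392*v^2 + 1). At (u, v) = (0, -1): K = 140/38809.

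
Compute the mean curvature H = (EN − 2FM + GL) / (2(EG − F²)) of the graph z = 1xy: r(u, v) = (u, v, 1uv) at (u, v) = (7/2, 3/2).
H = -21*sqrt(62)/1922

With E = v^2 + 1, F = u*v, G = u^2 + 1, L = 0, M = 1/sqrt(u^2 + v^2 + 1), N = 0, assemble
  H = (EN − 2FM + GL) / (2(EG − F²)) = -u*v/(u^2 + v^2 + 1)^(3/2).
At (u, v) = (7/2, 3/2): H = -21*sqrt(62)/1922.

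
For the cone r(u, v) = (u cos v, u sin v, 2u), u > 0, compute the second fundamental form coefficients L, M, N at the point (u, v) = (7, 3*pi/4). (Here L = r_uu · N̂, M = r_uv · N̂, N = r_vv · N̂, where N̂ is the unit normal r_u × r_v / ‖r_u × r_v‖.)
L = 0;  M = 0;  N = 14*sqrt(5)/5

Compute the unit normal N̂(u, v) = (-2*sqrt(5)*u*cos(v)/(5*Abs(u)), -2*sqrt(5)*u*sin(v)/(5*Abs(u)), sqrt(5)*u/(5*Abs(u))), and the second partials r_uu, r_uv, r_vv. Take dot products:
  L(u, v) = r_uu · N̂ = 0,
  M(u, v) = r_uv · N̂ = 0,
  N(u, v) = r_vv · N̂ = 2*sqrt(5)*u^2/(5*Abs(u)).
Evaluating at (u, v) = (7, 3*pi/4):
  L = 0, M = 0, N = 14*sqrt(5)/5.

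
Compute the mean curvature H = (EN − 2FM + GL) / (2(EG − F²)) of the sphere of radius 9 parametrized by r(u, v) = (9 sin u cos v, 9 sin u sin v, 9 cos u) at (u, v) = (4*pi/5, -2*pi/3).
H = -1/9

With E = 81, F = 0, G = 81*sin(u)^2, L = -9*sin(u)/Abs(sin(u)), M = 0, N = -9*sin(u)^3/Abs(sin(u)), assemble
  H = (EN − 2FM + GL) / (2(EG − F²)) = -sin(u)/(9*Abs(sin(u))).
At (u, v) = (4*pi/5, -2*pi/3): H = -1/9.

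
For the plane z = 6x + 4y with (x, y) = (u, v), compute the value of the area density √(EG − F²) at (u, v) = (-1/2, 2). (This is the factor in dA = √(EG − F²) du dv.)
√(EG − F²)|_{(-1/2, 2)} = sqrt(53)

E = 37, F = 24, G = 17, so EG − F² = 53. Taking the positive square root: √(EG − F²) = sqrt(53). At (u, v) = (-1/2, 2): sqrt(53).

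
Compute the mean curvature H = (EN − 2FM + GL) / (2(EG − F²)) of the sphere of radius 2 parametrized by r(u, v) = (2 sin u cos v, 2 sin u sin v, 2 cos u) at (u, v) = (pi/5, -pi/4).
H = -1/2

With E = 4, F = 0, G = 4*sin(u)^2, L = -2*sin(u)/Abs(sin(u)), M = 0, N = -2*sin(u)^3/Abs(sin(u)), assemble
  H = (EN − 2FM + GL) / (2(EG − F²)) = -sin(u)/(2*Abs(sin(u))).
At (u, v) = (pi/5, -pi/4): H = -1/2.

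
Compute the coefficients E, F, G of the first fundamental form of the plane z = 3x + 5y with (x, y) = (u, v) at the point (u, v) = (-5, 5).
E = 10;  F = 15;  G = 26

Partials: r_u = (1, 0, 3), r_v = (0, 1, 5). As functions of (u, v):
  E = r_u · r_u = 10,
  F = r_u · r_v = 15,
  G = r_v · r_v = 26.
Evaluating at (u, v) = (-5, 5): E = 10, F = 15, G = 26.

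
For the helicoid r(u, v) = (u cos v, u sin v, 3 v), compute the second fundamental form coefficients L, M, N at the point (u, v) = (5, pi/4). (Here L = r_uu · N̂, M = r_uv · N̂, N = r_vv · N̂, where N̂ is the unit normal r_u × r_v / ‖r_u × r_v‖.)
L = 0;  M = -3*sqrt(34)/34;  N = 0

Compute the unit normal N̂(u, v) = (3*sin(v)/sqrt(u^2 + 9), -3*cos(v)/sqrt(u^2 + 9), u/sqrt(u^2 + 9)), and the second partials r_uu, r_uv, r_vv. Take dot products:
  L(u, v) = r_uu · N̂ = 0,
  M(u, v) = r_uv · N̂ = -3/sqrt(u^2 + 9),
  N(u, v) = r_vv · N̂ = 0.
Evaluating at (u, v) = (5, pi/4):
  L = 0, M = -3*sqrt(34)/34, N = 0.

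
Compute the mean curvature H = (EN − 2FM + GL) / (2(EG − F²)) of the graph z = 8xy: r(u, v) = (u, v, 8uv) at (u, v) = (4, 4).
H = -8192*sqrt(2049)/4198401

With E = 64*v^2 + 1, F = 64*u*v, G = 64*u^2 + 1, L = 0, M = 8/sqrt(64*u^2 + 64*v^2 + 1), N = 0, assemble
  H = (EN − 2FM + GL) / (2(EG − F²)) = -512*u*v/(64*u^2 + 64*v^2 + 1)^(3/2).
At (u, v) = (4, 4): H = -8192*sqrt(2049)/4198401.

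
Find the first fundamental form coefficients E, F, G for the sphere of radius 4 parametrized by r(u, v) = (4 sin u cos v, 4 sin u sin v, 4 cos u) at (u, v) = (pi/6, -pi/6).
E = 16;  F = 0;  G = 4

Partials: r_u = (4*cos(u)*cos(v), 4*sin(v)*cos(u), -4*sin(u)), r_v = (-4*sin(u)*sin(v), 4*sin(u)*cos(v), 0). As functions of (u, v):
  E = r_u · r_u = 16,
  F = r_u · r_v = 0,
  G = r_v · r_v = 16*sin(u)^2.
Evaluating at (u, v) = (pi/6, -pi/6): E = 16, F = 0, G = 4.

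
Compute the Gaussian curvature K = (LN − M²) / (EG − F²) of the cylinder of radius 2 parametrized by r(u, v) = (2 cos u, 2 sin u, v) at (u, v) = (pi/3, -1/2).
K = 0

Coefficients of the first fundamental form: E = 4, F = 0, G = 1.
Coefficients of the second fundamental form: L = -2, M = 0, N = 0.
Assemble K = (LN − M²)/(EG − F²) = 0. At (u, v) = (pi/3, -1/2): K = 0.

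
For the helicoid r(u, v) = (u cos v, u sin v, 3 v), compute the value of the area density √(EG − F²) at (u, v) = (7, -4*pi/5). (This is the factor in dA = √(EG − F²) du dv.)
√(EG − F²)|_{(7, -4*pi/5)} = sqrt(58)

E = 1, F = 0, G = u^2 + 9, so EG − F² = u^2 + 9. Taking the positive square root: √(EG − F²) = sqrt(u^2 + 9). At (u, v) = (7, -4*pi/5): sqrt(58).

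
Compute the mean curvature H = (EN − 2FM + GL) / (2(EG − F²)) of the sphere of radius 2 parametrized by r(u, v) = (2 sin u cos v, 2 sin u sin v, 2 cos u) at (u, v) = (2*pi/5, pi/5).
H = -1/2

With E = 4, F = 0, G = 4*sin(u)^2, L = -2*sin(u)/Abs(sin(u)), M = 0, N = -2*sin(u)^3/Abs(sin(u)), assemble
  H = (EN − 2FM + GL) / (2(EG − F²)) = -sin(u)/(2*Abs(sin(u))).
At (u, v) = (2*pi/5, pi/5): H = -1/2.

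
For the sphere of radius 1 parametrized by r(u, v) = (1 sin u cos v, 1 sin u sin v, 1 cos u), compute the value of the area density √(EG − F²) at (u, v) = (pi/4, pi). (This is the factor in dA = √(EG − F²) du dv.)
√(EG − F²)|_{(pi/4, pi)} = sqrt(2)/2

E = 1, F = 0, G = sin(u)^2, so EG − F² = sin(u)^2. Taking the positive square root: √(EG − F²) = Abs(sin(u)). At (u, v) = (pi/4, pi): sqrt(2)/2.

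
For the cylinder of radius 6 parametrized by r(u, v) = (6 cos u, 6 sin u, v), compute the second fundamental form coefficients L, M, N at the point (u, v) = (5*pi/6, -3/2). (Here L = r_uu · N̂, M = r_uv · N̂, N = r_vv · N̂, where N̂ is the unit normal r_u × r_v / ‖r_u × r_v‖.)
L = -6;  M = 0;  N = 0

Compute the unit normal N̂(u, v) = (cos(u), sin(u), 0), and the second partials r_uu, r_uv, r_vv. Take dot products:
  L(u, v) = r_uu · N̂ = -6,
  M(u, v) = r_uv · N̂ = 0,
  N(u, v) = r_vv · N̂ = 0.
Evaluating at (u, v) = (5*pi/6, -3/2):
  L = -6, M = 0, N = 0.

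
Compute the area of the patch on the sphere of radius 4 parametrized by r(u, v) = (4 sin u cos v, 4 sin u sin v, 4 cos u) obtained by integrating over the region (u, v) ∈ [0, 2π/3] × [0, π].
Area = 24*pi

Area = ∫∫ √(EG − F²) du dv with √(EG − F²) = 16*Abs(sin(u)). Integrating over [0, 2π/3] × [0, π] gives 24*pi.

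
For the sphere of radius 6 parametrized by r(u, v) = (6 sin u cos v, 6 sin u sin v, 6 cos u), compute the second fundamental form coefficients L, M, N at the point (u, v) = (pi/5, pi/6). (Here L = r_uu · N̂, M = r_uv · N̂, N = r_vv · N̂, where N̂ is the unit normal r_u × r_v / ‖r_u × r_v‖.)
L = -6;  M = 0;  N = -15/4 + 3*sqrt(5)/4

Compute the unit normal N̂(u, v) = (sin(u)^2*cos(v)/Abs(sin(u)), sin(u)^2*sin(v)/Abs(sin(u)), sin(2*u)/(2*Abs(sin(u)))), and the second partials r_uu, r_uv, r_vv. Take dot products:
  L(u, v) = r_uu · N̂ = -6*sin(u)/Abs(sin(u)),
  M(u, v) = r_uv · N̂ = 0,
  N(u, v) = r_vv · N̂ = -6*sin(u)^3/Abs(sin(u)).
Evaluating at (u, v) = (pi/5, pi/6):
  L = -6, M = 0, N = -15/4 + 3*sqrt(5)/4.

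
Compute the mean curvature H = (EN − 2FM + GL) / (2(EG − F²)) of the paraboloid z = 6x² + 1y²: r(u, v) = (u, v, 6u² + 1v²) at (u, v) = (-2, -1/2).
H = 589*sqrt(2)/19652

With E = 144*u^2 + 1, F = 24*u*v, G = 4*v^2 + 1, L = 12/sqrt(144*u^2 + 4*v^2 + 1), M = 0, N = 2/sqrt(144*u^2 + 4*v^2 + 1), assemble
  H = (EN − 2FM + GL) / (2(EG − F²)) = (144*u^2 + 24*v^2 + 7)/(144*u^2 + 4*v^2 + 1)^(3/2).
At (u, v) = (-2, -1/2): H = 589*sqrt(2)/19652.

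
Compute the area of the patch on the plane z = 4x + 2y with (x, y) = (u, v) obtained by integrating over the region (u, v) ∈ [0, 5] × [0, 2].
Area = 10*sqrt(21)

Area = ∫∫ √(EG − F²) du dv with √(EG − F²) = sqrt(21). Integrating over [0, 5] × [0, 2] gives 10*sqrt(21).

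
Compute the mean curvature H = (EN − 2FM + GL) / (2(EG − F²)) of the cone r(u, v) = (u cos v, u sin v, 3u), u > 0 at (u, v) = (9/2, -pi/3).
H = sqrt(10)/30

With E = 10, F = 0, G = u^2, L = 0, M = 0, N = 3*sqrt(10)*u^2/(10*Abs(u)), assemble
  H = (EN − 2FM + GL) / (2(EG − F²)) = 3*sqrt(10)/(20*Abs(u)).
At (u, v) = (9/2, -pi/3): H = sqrt(10)/30.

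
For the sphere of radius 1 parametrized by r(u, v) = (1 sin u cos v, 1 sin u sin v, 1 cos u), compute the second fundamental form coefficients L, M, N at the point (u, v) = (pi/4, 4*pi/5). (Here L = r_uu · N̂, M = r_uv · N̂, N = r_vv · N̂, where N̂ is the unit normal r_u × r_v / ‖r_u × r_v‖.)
L = -1;  M = 0;  N = -1/2

Compute the unit normal N̂(u, v) = (sin(u)^2*cos(v)/Abs(sin(u)), sin(u)^2*sin(v)/Abs(sin(u)), sin(2*u)/(2*Abs(sin(u)))), and the second partials r_uu, r_uv, r_vv. Take dot products:
  L(u, v) = r_uu · N̂ = -sin(u)/Abs(sin(u)),
  M(u, v) = r_uv · N̂ = 0,
  N(u, v) = r_vv · N̂ = -sin(u)^3/Abs(sin(u)).
Evaluating at (u, v) = (pi/4, 4*pi/5):
  L = -1, M = 0, N = -1/2.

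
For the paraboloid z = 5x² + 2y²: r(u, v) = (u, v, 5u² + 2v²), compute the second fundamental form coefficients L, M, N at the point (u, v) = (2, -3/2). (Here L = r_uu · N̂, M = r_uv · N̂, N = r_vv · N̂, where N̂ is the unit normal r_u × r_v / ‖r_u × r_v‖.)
L = 10*sqrt(437)/437;  M = 0;  N = 4*sqrt(437)/437

Compute the unit normal N̂(u, v) = (-10*u/sqrt(100*u^2 + 16*v^2 + 1), -4*v/sqrt(100*u^2 + 16*v^2 + 1), 1/sqrt(100*u^2 + 16*v^2 + 1)), and the second partials r_uu, r_uv, r_vv. Take dot products:
  L(u, v) = r_uu · N̂ = 10/sqrt(100*u^2 + 16*v^2 + 1),
  M(u, v) = r_uv · N̂ = 0,
  N(u, v) = r_vv · N̂ = 4/sqrt(100*u^2 + 16*v^2 + 1).
Evaluating at (u, v) = (2, -3/2):
  L = 10*sqrt(437)/437, M = 0, N = 4*sqrt(437)/437.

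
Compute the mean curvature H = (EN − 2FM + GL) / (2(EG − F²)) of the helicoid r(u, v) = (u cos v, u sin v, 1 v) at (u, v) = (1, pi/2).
H = 0

With E = 1, F = 0, G = u^2 + 1, L = 0, M = -1/sqrt(u^2 + 1), N = 0, assemble
  H = (EN − 2FM + GL) / (2(EG − F²)) = 0.
At (u, v) = (1, pi/2): H = 0.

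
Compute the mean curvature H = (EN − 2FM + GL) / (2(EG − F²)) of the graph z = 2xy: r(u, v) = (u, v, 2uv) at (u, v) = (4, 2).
H = -64/729

With E = 4*v^2 + 1, F = 4*u*v, G = 4*u^2 + 1, L = 0, M = 2/sqrt(4*u^2 + 4*v^2 + 1), N = 0, assemble
  H = (EN − 2FM + GL) / (2(EG − F²)) = -8*u*v/(4*u^2 + 4*v^2 + 1)^(3/2).
At (u, v) = (4, 2): H = -64/729.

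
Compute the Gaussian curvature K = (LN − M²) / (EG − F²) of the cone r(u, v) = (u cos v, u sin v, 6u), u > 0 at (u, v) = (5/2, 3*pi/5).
K = 0

Coefficients of the first fundamental form: E = 37, F = 0, G = u^2.
Coefficients of the second fundamental form: L = 0, M = 0, N = 6*sqrt(37)*u^2/(37*Abs(u)).
Assemble K = (LN − M²)/(EG − F²) = 0. At (u, v) = (5/2, 3*pi/5): K = 0.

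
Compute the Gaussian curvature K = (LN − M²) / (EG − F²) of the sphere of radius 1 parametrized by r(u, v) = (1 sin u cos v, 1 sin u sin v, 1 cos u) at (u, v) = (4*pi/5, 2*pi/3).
K = 1

Coefficients of the first fundamental form: E = 1, F = 0, G = sin(u)^2.
Coefficients of the second fundamental form: L = -sin(u)/Abs(sin(u)), M = 0, N = -sin(u)^3/Abs(sin(u)).
Assemble K = (LN − M²)/(EG − F²) = 1. At (u, v) = (4*pi/5, 2*pi/3): K = 1.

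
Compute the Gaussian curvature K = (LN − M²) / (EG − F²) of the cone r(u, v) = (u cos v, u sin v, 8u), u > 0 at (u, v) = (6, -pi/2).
K = 0

Coefficients of the first fundamental form: E = 65, F = 0, G = u^2.
Coefficients of the second fundamental form: L = 0, M = 0, N = 8*sqrt(65)*u^2/(65*Abs(u)).
Assemble K = (LN − M²)/(EG − F²) = 0. At (u, v) = (6, -pi/2): K = 0.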